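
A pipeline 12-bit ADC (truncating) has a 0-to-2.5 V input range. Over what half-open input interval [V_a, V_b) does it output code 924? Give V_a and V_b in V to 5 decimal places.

LSB = 2.5/2^12 = 0.610 mV.
V_a = V_low + 924·LSB = 0.563965 V; V_b = V_low + 925·LSB = 0.564575 V.

[0.56396 V, 0.56458 V)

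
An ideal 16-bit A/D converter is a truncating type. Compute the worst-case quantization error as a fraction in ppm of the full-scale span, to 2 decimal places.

15.26 ppm

Truncating → worst-case error = 1 LSB = V_FS/2^16, so 1e+06/65536 = 15.2588 ppm of full scale.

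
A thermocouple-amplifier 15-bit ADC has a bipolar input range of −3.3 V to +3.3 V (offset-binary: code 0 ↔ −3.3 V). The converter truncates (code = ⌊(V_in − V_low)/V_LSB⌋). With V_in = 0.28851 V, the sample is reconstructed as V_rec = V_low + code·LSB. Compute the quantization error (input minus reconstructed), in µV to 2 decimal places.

82.27 µV

LSB = 6.6/2^15 = 201.42 µV.
Scaled input = 17816.4084 LSBs, so code = 17816.
Reconstructed: 0.28842773 V.
V_in − V_rec = 8.22656e-05 V = 82.27 µV.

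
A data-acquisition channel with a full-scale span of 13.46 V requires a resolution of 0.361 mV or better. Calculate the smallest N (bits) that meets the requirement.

Number of steps required ≥ 13.46 V / 0.361 mV = 37285.32.
Need 2^N ≥ 37285.32; 2^15 = 32768, 2^16 = 65536.
Minimum N = 16.

16 bits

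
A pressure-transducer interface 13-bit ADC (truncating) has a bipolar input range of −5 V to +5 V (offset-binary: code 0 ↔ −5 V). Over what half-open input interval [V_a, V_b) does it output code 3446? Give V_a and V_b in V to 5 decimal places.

[-0.79346 V, -0.79224 V)

LSB = 10/2^13 = 1.221 mV.
V_a = V_low + 3446·LSB = -0.793457 V; V_b = V_low + 3447·LSB = -0.792236 V.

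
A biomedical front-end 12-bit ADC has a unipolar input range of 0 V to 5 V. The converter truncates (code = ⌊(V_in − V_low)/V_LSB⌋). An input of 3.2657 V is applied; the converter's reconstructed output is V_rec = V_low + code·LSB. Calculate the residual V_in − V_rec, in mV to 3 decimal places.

0.319 mV

LSB = 5/2^12 = 1.221 mV.
(3.2657 − 0)/0.0012207 = 2675.2614; ⌊·⌋ gives code 2675.
Code 2675 maps back to 0 + 2675×0.0012207 V = 3.2653809 V.
Error = 3.2657 − 3.2653809 = 0.000319141 V = 0.319 mV.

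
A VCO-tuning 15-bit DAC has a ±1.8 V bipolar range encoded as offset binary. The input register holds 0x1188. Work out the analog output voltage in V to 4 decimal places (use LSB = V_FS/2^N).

-1.3069 V

LSB = 3.6 V / 2^15 = 109.86 µV.
Code 0x1188 = 4488 decimal.
V_out = (−1.8) + 4488 × 0.000109863 V = -1.30693 V.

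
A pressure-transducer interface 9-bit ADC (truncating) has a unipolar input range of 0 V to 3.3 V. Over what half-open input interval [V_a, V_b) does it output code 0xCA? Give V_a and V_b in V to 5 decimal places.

[1.30195 V, 1.30840 V)

LSB = 3.3/2^9 = 6.445 mV.
Code 0xCA = 202 decimal.
V_a = V_low + 202·LSB = 1.30195 V; V_b = V_low + 203·LSB = 1.3084 V.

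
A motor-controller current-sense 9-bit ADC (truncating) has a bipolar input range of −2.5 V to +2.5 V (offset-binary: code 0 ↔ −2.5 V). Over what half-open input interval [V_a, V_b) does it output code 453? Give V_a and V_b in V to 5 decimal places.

LSB = 5/2^9 = 9.766 mV.
V_a = V_low + 453·LSB = 1.92383 V; V_b = V_low + 454·LSB = 1.93359 V.

[1.92383 V, 1.93359 V)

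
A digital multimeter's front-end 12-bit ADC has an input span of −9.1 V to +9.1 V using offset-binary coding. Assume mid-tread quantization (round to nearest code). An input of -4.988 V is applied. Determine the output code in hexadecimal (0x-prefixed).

code 0x39D (decimal 925)

With 4096 levels over 18.2 V, one step is 4.443 mV.
(V_in − V_low)/LSB = (-4.988 − (−9.1)) / 0.00444336 = 925.426.
Round → code 925.
In hexadecimal (0x-prefixed): 0x39D.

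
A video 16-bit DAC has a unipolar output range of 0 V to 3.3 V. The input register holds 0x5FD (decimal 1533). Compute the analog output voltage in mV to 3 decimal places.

77.193 mV

LSB = 3.3 V / 2^16 = 50.35 µV.
Code 0x5FD = 1533 decimal.
V_out = 0 + 1533 × 5.0354e-05 V = 0.0771927 V.
= 77.193 mV.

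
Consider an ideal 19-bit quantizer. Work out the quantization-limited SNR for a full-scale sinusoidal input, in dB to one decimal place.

SNR ≈ 6.02·N + 1.76 dB = 6.02·19 + 1.76 = 116.14 dB.

116.1 dB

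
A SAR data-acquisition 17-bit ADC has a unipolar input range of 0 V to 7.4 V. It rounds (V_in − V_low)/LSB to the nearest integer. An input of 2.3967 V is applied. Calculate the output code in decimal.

code 42451

Full-scale span = 7.4 V; LSB = 7.4/2^17 = 56.46 µV.
Input sits at 42451.387 steps above V_low.
So the output code is 42451.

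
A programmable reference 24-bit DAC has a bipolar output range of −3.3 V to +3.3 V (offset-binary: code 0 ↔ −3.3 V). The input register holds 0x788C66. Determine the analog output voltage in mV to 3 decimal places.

LSB = 6.6 V / 2^24 = 0.39 µV.
Code 0x788C66 = 7900262 decimal.
V_out = (−3.3) + 7900262 × 3.93391e-07 V = -0.192111 V.
= -192.111 mV.

-192.111 mV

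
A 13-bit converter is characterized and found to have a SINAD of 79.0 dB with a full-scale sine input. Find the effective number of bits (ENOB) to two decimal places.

ENOB = (SINAD − 1.76) / 6.02 = (79.0 − 1.76)/6.02 = 12.831.

12.83 bits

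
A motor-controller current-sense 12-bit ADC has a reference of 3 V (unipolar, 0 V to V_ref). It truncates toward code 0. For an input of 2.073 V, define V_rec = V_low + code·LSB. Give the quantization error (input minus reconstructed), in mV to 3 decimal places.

Step size: 3 V ÷ 2^12 = 0.732 mV.
(V_in − V_low)/LSB = (2.073 − 0)/0.000732422 = 2830.3360 → code 2830 (floor).
Code 2830 maps back to 0 + 2830×0.000732422 V = 2.0727539 V.
V_in − V_rec = 0.000246094 V = 0.246 mV.

0.246 mV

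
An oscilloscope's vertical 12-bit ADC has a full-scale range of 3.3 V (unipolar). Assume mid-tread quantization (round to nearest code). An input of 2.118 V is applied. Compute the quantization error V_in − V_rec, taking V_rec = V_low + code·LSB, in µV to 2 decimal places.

Step size: 3.3 V ÷ 2^12 = 0.806 mV.
Scaled input = 2628.8873 LSBs, so code = 2629.
V_rec = 0 + 2629·0.000805664 = 2.1180908 V.
Error = 2.118 − 2.1180908 = -9.08203e-05 V = -90.82 µV.

-90.82 µV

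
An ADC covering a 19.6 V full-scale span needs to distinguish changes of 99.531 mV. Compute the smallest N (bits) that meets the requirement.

Number of steps required ≥ 19.6 V / 99.531 mV = 196.92.
Need 2^N ≥ 196.92; 2^7 = 128, 2^8 = 256.
Minimum N = 8.

8 bits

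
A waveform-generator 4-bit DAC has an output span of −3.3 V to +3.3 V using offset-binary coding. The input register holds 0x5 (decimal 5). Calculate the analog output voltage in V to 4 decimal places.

LSB = 6.6 V / 2^4 = 412.500 mV.
Code 0x5 = 5 decimal.
V_out = (−3.3) + 5 × 0.4125 V = -1.2375 V.

-1.2375 V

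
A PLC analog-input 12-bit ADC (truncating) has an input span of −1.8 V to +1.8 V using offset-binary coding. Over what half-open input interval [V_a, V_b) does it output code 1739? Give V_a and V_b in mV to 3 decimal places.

[-271.582 mV, -270.703 mV)

LSB = 3.6/2^12 = 0.879 mV.
V_a = V_low + 1739·LSB = -0.271582 V; V_b = V_low + 1740·LSB = -0.270703 V.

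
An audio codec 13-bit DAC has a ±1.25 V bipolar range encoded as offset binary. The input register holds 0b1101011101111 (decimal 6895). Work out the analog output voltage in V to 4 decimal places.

LSB = 2.5 V / 2^13 = 305.18 µV.
Code 0b1101011101111 = 6895 decimal.
V_out = (−1.25) + 6895 × 0.000305176 V = 0.854187 V.

0.8542 V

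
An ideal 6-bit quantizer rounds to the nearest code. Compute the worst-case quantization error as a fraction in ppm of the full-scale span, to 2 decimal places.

Rounding → worst-case error = ½ LSB = V_FS/2^7, so 1e+06/128 = 7812.5 ppm of full scale.

7812.50 ppm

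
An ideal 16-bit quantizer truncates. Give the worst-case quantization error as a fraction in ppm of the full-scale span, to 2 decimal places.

15.26 ppm

Truncating → worst-case error = 1 LSB = V_FS/2^16, so 1e+06/65536 = 15.2588 ppm of full scale.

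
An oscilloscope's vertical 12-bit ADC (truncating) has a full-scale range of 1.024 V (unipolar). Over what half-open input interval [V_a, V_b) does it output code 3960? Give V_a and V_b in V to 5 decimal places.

LSB = 1.024/2^12 = 250.00 µV.
V_a = V_low + 3960·LSB = 0.99 V; V_b = V_low + 3961·LSB = 0.99025 V.

[0.99000 V, 0.99025 V)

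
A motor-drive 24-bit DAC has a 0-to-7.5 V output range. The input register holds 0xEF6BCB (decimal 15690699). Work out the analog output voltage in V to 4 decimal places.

7.0143 V

LSB = 7.5 V / 2^24 = 0.45 µV.
Code 0xEF6BCB = 15690699 decimal.
V_out = 0 + 15690699 × 4.47035e-07 V = 7.01429 V.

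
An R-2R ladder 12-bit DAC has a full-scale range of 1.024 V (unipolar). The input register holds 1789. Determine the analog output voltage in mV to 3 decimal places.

447.250 mV

LSB = 1.024 V / 2^12 = 250.00 µV.
V_out = 0 + 1789 × 0.00025 V = 0.44725 V.
= 447.250 mV.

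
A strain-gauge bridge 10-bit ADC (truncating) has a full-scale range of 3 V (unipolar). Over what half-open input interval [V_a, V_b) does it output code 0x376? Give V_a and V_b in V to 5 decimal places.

[2.59570 V, 2.59863 V)

LSB = 3/2^10 = 2.930 mV.
Code 0x376 = 886 decimal.
V_a = V_low + 886·LSB = 2.5957 V; V_b = V_low + 887·LSB = 2.59863 V.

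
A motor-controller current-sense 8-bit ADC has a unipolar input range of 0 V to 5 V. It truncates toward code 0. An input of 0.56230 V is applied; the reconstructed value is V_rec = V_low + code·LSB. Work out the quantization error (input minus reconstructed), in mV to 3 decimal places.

One LSB is 5 V / 256 = 19.531 mV.
(V_in − V_low)/LSB = (0.56230 − 0)/0.0195312 = 28.7898 → code 28 (floor).
V_rec = 0 + 28·0.0195312 = 0.546875 V.
Difference: 0.015425 V → 15.425 mV.

15.425 mV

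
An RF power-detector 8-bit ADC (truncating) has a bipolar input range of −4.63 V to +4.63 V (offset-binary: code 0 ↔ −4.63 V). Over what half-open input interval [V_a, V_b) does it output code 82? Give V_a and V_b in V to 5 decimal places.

LSB = 9.26/2^8 = 36.172 mV.
V_a = V_low + 82·LSB = -1.66391 V; V_b = V_low + 83·LSB = -1.62773 V.

[-1.66391 V, -1.62773 V)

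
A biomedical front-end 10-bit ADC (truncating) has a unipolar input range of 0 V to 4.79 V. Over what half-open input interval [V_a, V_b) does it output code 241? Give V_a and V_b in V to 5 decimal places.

[1.12733 V, 1.13201 V)

LSB = 4.79/2^10 = 4.678 mV.
V_a = V_low + 241·LSB = 1.12733 V; V_b = V_low + 242·LSB = 1.13201 V.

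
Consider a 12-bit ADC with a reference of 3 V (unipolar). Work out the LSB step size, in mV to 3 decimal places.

Full-scale span = 3 V.
LSB = 3 / 2^12 = 3 / 4096 = 0.000732422 V = 0.732 mV.

0.732 mV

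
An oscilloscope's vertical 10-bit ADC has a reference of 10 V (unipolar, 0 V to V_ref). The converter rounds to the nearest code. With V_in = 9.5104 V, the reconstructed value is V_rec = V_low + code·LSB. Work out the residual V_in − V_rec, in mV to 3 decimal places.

Step size: 10 V ÷ 2^10 = 9.766 mV.
(V_in − V_low)/LSB = (9.5104 − 0)/0.00976562 = 973.8650 → code 974 (round).
Reconstructed: 9.5117188 V.
Difference: -0.00131875 V → -1.319 mV.

-1.319 mV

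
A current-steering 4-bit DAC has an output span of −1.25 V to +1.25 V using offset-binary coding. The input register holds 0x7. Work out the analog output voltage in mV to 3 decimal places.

LSB = 2.5 V / 2^4 = 156.250 mV.
Code 0x7 = 7 decimal.
V_out = (−1.25) + 7 × 0.15625 V = -0.15625 V.
= -156.250 mV.

-156.250 mV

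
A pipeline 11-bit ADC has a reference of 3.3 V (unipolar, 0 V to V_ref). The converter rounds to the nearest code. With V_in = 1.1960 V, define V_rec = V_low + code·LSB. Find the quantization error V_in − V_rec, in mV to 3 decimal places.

Step size: 3.3 V ÷ 2^11 = 1.611 mV.
(1.1960 − 0)/0.00161133 = 742.2448; round gives code 742.
Reconstructed: 1.1956055 V.
V_in − V_rec = 0.000394531 V = 0.395 mV.

0.395 mV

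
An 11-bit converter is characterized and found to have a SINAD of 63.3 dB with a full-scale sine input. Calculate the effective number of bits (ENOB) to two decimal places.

ENOB = (SINAD − 1.76) / 6.02 = (63.3 − 1.76)/6.02 = 10.223.

10.22 bits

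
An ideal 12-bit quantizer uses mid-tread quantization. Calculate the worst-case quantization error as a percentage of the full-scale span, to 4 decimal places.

0.0122 %

Rounding → worst-case error = ½ LSB = V_FS/2^13, so 100/8192 = 0.012207 % of full scale.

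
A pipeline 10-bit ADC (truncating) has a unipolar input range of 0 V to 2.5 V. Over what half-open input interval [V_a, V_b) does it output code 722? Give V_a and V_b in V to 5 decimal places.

[1.76270 V, 1.76514 V)

LSB = 2.5/2^10 = 2.441 mV.
V_a = V_low + 722·LSB = 1.7627 V; V_b = V_low + 723·LSB = 1.76514 V.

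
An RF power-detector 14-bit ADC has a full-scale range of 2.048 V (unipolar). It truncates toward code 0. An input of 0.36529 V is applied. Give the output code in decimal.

LSB = 2.048 V / 16384 = 125.00 µV.
(V_in − V_low)/LSB = (0.36529 − 0) / 0.000125 = 2922.320.
So the output code is 2922.

code 2922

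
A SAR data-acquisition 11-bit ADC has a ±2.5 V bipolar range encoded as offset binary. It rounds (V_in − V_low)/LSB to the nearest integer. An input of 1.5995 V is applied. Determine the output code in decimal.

LSB = 5 V / 2048 = 2.441 mV.
(1.5995 − (−2.5)) / 0.00244141 = 1679.155 LSBs.
So the output code is 1679.

code 1679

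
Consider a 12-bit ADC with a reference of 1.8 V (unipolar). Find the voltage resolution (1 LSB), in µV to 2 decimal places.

439.45 µV

Full-scale span = 1.8 V.
LSB = 1.8 / 2^12 = 1.8 / 4096 = 0.000439453 V = 439.45 µV.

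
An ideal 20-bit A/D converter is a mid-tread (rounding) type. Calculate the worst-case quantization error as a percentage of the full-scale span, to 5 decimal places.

0.00005 %

Rounding → worst-case error = ½ LSB = V_FS/2^21, so 100/2097152 = 4.76837e-05 % of full scale.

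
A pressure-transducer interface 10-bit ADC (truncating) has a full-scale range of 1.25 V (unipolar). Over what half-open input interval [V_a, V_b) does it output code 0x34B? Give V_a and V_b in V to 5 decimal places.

LSB = 1.25/2^10 = 1.221 mV.
Code 0x34B = 843 decimal.
V_a = V_low + 843·LSB = 1.02905 V; V_b = V_low + 844·LSB = 1.03027 V.

[1.02905 V, 1.03027 V)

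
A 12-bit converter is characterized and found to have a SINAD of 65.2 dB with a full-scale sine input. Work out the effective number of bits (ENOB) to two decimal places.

ENOB = (SINAD − 1.76) / 6.02 = (65.2 − 1.76)/6.02 = 10.538.

10.54 bits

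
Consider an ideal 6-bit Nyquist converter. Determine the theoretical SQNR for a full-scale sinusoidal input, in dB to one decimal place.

37.9 dB

SNR ≈ 6.02·N + 1.76 dB = 6.02·6 + 1.76 = 37.88 dB.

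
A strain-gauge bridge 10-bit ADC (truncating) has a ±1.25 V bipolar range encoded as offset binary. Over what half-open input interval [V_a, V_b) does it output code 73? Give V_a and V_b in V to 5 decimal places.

LSB = 2.5/2^10 = 2.441 mV.
V_a = V_low + 73·LSB = -1.07178 V; V_b = V_low + 74·LSB = -1.06934 V.

[-1.07178 V, -1.06934 V)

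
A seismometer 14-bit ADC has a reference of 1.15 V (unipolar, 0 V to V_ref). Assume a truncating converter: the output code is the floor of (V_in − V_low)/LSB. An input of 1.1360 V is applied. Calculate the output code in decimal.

code 16184

LSB = 1.15 V / 16384 = 70.19 µV.
Input sits at 16184.543 steps above V_low.
⌊·⌋(16184.543) = 16184.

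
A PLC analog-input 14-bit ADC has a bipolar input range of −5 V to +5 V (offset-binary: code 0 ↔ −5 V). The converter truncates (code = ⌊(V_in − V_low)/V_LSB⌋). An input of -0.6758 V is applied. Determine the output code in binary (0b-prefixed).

LSB = 10 V / 16384 = 0.610 mV.
(V_in − V_low)/LSB = (-0.6758 − (−5)) / 0.000610352 = 7084.769.
So the output code is 7084.
In binary (0b-prefixed): 0b1101110101100.

code 0b1101110101100 (decimal 7084)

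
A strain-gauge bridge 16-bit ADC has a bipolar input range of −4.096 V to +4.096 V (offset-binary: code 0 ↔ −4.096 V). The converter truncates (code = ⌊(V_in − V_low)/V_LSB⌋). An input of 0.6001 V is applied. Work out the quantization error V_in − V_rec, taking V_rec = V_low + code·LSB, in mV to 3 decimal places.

LSB = 8.192/2^16 = 125.00 µV.
(V_in − V_low)/LSB = (0.6001 − (−4.096))/0.000125 = 37568.8000 → code 37568 (floor).
Reconstructed: 0.6 V.
Difference: 0.0001 V → 0.100 mV.

0.100 mV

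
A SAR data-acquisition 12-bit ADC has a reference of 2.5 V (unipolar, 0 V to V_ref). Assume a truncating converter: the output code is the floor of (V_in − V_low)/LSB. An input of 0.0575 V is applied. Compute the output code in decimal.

LSB = 2.5 V / 4096 = 0.610 mV.
(V_in − V_low)/LSB = (0.0575 − 0) / 0.000610352 = 94.208.
⌊·⌋(94.208) = 94.

code 94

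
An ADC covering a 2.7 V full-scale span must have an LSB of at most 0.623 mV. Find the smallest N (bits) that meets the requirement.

13 bits

Number of steps required ≥ 2.7 V / 0.623 mV = 4333.87.
Need 2^N ≥ 4333.87; 2^12 = 4096, 2^13 = 8192.
Minimum N = 13.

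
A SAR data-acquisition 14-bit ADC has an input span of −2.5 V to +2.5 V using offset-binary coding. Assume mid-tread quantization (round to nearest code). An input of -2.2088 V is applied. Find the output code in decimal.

code 954

Full-scale span = 5 V; LSB = 5/2^14 = 305.18 µV.
(V_in − V_low)/LSB = (-2.2088 − (−2.5)) / 0.000305176 = 954.204.
round(954.204) = 954.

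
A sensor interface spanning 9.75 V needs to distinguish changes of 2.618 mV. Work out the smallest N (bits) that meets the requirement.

Number of steps required ≥ 9.75 V / 2.618 mV = 3724.22.
Need 2^N ≥ 3724.22; 2^11 = 2048, 2^12 = 4096.
Minimum N = 12.

12 bits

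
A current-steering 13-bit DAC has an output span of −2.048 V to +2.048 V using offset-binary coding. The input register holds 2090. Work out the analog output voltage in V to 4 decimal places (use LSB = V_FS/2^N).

-1.0030 V

LSB = 4.096 V / 2^13 = 0.500 mV.
V_out = (−2.048) + 2090 × 0.0005 V = -1.003 V.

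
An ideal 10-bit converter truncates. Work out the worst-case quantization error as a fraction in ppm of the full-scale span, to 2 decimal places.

976.56 ppm

Truncating → worst-case error = 1 LSB = V_FS/2^10, so 1e+06/1024 = 976.562 ppm of full scale.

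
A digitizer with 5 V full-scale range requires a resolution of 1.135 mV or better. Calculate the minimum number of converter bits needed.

Number of steps required ≥ 5 V / 1.135 mV = 4405.29.
Need 2^N ≥ 4405.29; 2^12 = 4096, 2^13 = 8192.
Minimum N = 13.

13 bits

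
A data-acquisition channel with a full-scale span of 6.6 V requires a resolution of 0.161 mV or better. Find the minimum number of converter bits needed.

16 bits

Number of steps required ≥ 6.6 V / 0.161 mV = 40993.79.
Need 2^N ≥ 40993.79; 2^15 = 32768, 2^16 = 65536.
Minimum N = 16.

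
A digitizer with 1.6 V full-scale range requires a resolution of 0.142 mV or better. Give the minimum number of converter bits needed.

14 bits

Number of steps required ≥ 1.6 V / 0.142 mV = 11267.61.
Need 2^N ≥ 11267.61; 2^13 = 8192, 2^14 = 16384.
Minimum N = 14.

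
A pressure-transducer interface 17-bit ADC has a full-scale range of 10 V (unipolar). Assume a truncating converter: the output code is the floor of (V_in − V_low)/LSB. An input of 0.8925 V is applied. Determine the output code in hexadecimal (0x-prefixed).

With 131072 levels over 10 V, one step is 76.29 µV.
(V_in − V_low)/LSB = (0.8925 − 0) / 7.62939e-05 = 11698.176.
⌊·⌋(11698.176) = 11698.
In hexadecimal (0x-prefixed): 0x2DB2.

code 0x2DB2 (decimal 11698)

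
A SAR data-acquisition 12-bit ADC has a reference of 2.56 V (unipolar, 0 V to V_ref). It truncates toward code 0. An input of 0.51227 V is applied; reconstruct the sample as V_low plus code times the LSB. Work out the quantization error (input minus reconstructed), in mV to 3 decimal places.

LSB = 2.56/2^12 = 0.625 mV.
(V_in − V_low)/LSB = (0.51227 − 0)/0.000625 = 819.6320 → code 819 (floor).
Code 819 maps back to 0 + 819×0.000625 V = 0.511875 V.
V_in − V_rec = 0.000395 V = 0.395 mV.

0.395 mV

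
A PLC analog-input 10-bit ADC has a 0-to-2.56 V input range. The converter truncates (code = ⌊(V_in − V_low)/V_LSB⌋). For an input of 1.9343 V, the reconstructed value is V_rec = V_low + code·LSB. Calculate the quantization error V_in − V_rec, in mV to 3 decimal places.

1.800 mV

LSB = 2.56/2^10 = 2.500 mV.
(V_in − V_low)/LSB = (1.9343 − 0)/0.0025 = 773.7200 → code 773 (floor).
Reconstructed: 1.9325 V.
V_in − V_rec = 0.0018 V = 1.800 mV.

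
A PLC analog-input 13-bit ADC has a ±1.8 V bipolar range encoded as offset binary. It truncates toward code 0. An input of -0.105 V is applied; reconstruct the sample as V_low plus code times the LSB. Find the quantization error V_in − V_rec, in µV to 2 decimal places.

One LSB is 3.6 V / 8192 = 439.45 µV.
Scaled input = 3857.0667 LSBs, so code = 3857.
Code 3857 maps back to (−1.8) + 3857×0.000439453 V = -0.1050293 V.
V_in − V_rec = 2.92969e-05 V = 29.30 µV.

29.30 µV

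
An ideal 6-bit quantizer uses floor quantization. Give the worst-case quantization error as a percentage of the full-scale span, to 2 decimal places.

Truncating → worst-case error = 1 LSB = V_FS/2^6, so 100/64 = 1.5625 % of full scale.

1.56 %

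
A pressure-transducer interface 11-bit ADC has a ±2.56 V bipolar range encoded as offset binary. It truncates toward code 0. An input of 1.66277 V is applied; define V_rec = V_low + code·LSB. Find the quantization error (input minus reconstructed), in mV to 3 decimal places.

One LSB is 5.12 V / 2048 = 2.500 mV.
(1.66277 − (−2.56))/0.0025 = 1689.1080; ⌊·⌋ gives code 1689.
V_rec = (−2.56) + 1689·0.0025 = 1.6625 V.
Error = 1.66277 − 1.6625 = 0.00027 V = 0.270 mV.

0.270 mV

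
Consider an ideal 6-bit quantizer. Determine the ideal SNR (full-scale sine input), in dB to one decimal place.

37.9 dB

SNR ≈ 6.02·N + 1.76 dB = 6.02·6 + 1.76 = 37.88 dB.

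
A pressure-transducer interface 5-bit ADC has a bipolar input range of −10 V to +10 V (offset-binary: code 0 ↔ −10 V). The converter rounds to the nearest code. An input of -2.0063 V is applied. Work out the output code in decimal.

LSB = 20 V / 32 = 0.6250 V.
Input sits at 12.790 steps above V_low.
round(12.790) = 13.

code 13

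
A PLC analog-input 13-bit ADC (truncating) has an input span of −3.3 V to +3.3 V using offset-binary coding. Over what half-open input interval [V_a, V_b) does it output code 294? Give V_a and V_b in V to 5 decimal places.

LSB = 6.6/2^13 = 0.806 mV.
V_a = V_low + 294·LSB = -3.06313 V; V_b = V_low + 295·LSB = -3.06233 V.

[-3.06313 V, -3.06233 V)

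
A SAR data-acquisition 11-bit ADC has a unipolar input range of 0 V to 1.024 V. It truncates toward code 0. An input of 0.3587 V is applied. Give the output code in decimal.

With 2048 levels over 1.024 V, one step is 0.500 mV.
(0.3587 − 0) / 0.0005 = 717.400 LSBs.
Floor → code 717.

code 717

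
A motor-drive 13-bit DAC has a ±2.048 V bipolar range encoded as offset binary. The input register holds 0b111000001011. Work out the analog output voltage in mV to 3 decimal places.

LSB = 4.096 V / 2^13 = 0.500 mV.
Code 0b111000001011 = 3595 decimal.
V_out = (−2.048) + 3595 × 0.0005 V = -0.2505 V.
= -250.500 mV.

-250.500 mV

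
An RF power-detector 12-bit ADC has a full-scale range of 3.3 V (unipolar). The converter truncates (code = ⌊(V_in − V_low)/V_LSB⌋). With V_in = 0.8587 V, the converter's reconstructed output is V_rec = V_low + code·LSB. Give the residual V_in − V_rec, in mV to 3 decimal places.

LSB = 3.3/2^12 = 0.806 mV.
(V_in − V_low)/LSB = (0.8587 − 0)/0.000805664 = 1065.8288 → code 1065 (floor).
Reconstructed: 0.85803223 V.
Error = 0.8587 − 0.85803223 = 0.000667773 V = 0.668 mV.

0.668 mV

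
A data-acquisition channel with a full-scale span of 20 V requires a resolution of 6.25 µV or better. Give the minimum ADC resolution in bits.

22 bits

Number of steps required ≥ 20 V / 6.25 µV = 3200000.00.
Need 2^N ≥ 3200000.00; 2^21 = 2097152, 2^22 = 4194304.
Minimum N = 22.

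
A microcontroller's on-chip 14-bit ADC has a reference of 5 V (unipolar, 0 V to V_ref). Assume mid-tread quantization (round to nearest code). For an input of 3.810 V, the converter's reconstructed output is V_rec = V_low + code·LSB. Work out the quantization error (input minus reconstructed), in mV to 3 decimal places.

-0.120 mV

Step size: 5 V ÷ 2^14 = 305.18 µV.
(V_in − V_low)/LSB = (3.810 − 0)/0.000305176 = 12484.6080 → code 12485 (round).
Reconstructed: 3.8101196 V.
V_in − V_rec = -0.000119629 V = -0.120 mV.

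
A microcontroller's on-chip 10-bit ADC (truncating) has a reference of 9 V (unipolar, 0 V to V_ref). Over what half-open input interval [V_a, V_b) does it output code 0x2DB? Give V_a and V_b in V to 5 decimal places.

LSB = 9/2^10 = 8.789 mV.
Code 0x2DB = 731 decimal.
V_a = V_low + 731·LSB = 6.4248 V; V_b = V_low + 732·LSB = 6.43359 V.

[6.42480 V, 6.43359 V)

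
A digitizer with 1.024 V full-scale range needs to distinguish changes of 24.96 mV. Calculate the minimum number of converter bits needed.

6 bits

Number of steps required ≥ 1.024 V / 24.96 mV = 41.03.
Need 2^N ≥ 41.03; 2^5 = 32, 2^6 = 64.
Minimum N = 6.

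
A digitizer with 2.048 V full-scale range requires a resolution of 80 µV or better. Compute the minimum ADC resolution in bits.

15 bits

Number of steps required ≥ 2.048 V / 80 µV = 25600.00.
Need 2^N ≥ 25600.00; 2^14 = 16384, 2^15 = 32768.
Minimum N = 15.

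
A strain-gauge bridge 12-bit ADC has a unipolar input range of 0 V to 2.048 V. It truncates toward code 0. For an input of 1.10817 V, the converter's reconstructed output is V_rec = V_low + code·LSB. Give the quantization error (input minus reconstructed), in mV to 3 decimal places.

0.170 mV

One LSB is 2.048 V / 4096 = 0.500 mV.
(1.10817 − 0)/0.0005 = 2216.3400; ⌊·⌋ gives code 2216.
V_rec = 0 + 2216·0.0005 = 1.108 V.
Error = 1.10817 − 1.108 = 0.00017 V = 0.170 mV.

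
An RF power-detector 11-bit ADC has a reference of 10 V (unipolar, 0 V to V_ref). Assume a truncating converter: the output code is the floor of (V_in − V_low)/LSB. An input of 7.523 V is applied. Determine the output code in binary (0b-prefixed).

code 0b11000000100 (decimal 1540)

Full-scale span = 10 V; LSB = 10/2^11 = 4.883 mV.
(7.523 − 0) / 0.00488281 = 1540.710 LSBs.
Floor → code 1540.
In binary (0b-prefixed): 0b11000000100.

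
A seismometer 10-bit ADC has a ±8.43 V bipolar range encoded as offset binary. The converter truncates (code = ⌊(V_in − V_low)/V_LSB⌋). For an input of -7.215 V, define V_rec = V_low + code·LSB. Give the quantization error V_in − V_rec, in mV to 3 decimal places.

LSB = 16.86/2^10 = 16.465 mV.
(-7.215 − (−8.43))/0.0164648 = 73.7936; ⌊·⌋ gives code 73.
Reconstructed: -7.2280664 V.
V_in − V_rec = 0.0130664 V = 13.066 mV.

13.066 mV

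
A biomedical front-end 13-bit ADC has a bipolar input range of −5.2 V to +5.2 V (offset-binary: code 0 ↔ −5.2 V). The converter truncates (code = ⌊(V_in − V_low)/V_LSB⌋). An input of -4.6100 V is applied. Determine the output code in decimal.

LSB = 10.4 V / 8192 = 1.270 mV.
(-4.6100 − (−5.2)) / 0.00126953 = 464.738 LSBs.
⌊·⌋(464.738) = 464.

code 464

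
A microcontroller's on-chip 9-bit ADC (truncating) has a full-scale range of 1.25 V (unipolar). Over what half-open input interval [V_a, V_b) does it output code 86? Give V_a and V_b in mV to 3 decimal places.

LSB = 1.25/2^9 = 2.441 mV.
V_a = V_low + 86·LSB = 0.209961 V; V_b = V_low + 87·LSB = 0.212402 V.

[209.961 mV, 212.402 mV)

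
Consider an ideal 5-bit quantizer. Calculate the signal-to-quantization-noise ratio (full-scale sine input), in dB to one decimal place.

SNR ≈ 6.02·N + 1.76 dB = 6.02·5 + 1.76 = 31.86 dB.

31.9 dB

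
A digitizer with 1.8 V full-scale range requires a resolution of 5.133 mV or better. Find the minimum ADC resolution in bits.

Number of steps required ≥ 1.8 V / 5.133 mV = 350.67.
Need 2^N ≥ 350.67; 2^8 = 256, 2^9 = 512.
Minimum N = 9.

9 bits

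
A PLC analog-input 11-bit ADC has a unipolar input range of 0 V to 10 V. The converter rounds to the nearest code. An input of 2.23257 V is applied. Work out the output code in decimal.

code 457

Full-scale span = 10 V; LSB = 10/2^11 = 4.883 mV.
(2.23257 − 0) / 0.00488281 = 457.230 LSBs.
round(457.230) = 457.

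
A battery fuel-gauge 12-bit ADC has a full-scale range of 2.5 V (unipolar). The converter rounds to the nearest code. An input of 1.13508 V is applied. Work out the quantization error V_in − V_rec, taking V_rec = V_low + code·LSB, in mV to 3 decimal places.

Step size: 2.5 V ÷ 2^12 = 0.610 mV.
Scaled input = 1859.7151 LSBs, so code = 1860.
Reconstructed: 1.1352539 V.
Error = 1.13508 − 1.1352539 = -0.000173906 V = -0.174 mV.

-0.174 mV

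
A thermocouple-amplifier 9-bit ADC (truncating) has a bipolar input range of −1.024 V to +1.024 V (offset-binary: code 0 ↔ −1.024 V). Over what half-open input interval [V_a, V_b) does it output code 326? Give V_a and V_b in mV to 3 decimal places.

LSB = 2.048/2^9 = 4.000 mV.
V_a = V_low + 326·LSB = 0.28 V; V_b = V_low + 327·LSB = 0.284 V.

[280.000 mV, 284.000 mV)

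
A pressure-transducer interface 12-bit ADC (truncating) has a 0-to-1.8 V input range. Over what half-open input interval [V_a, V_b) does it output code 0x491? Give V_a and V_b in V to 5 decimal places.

[0.51372 V, 0.51416 V)

LSB = 1.8/2^12 = 439.45 µV.
Code 0x491 = 1169 decimal.
V_a = V_low + 1169·LSB = 0.513721 V; V_b = V_low + 1170·LSB = 0.51416 V.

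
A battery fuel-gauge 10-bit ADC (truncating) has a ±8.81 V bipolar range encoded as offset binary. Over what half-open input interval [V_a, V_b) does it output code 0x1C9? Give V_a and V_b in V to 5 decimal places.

[-0.94639 V, -0.92918 V)

LSB = 17.62/2^10 = 17.207 mV.
Code 0x1C9 = 457 decimal.
V_a = V_low + 457·LSB = -0.946387 V; V_b = V_low + 458·LSB = -0.92918 V.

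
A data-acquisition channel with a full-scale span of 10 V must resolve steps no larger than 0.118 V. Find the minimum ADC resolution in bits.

Number of steps required ≥ 10 V / 0.118 V = 84.75.
Need 2^N ≥ 84.75; 2^6 = 64, 2^7 = 128.
Minimum N = 7.

7 bits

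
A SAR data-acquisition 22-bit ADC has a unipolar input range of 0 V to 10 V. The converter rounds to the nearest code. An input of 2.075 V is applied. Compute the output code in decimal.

code 870318

With 4194304 levels over 10 V, one step is 2.38 µV.
(V_in − V_low)/LSB = (2.075 − 0) / 2.38419e-06 = 870318.080.
Round → code 870318.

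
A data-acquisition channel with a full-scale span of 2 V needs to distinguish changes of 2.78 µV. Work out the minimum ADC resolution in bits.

20 bits

Number of steps required ≥ 2 V / 2.78 µV = 719424.46.
Need 2^N ≥ 719424.46; 2^19 = 524288, 2^20 = 1048576.
Minimum N = 20.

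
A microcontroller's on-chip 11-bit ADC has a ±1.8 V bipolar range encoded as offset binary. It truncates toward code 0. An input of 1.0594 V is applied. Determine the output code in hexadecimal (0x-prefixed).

LSB = 3.6 V / 2048 = 1.758 mV.
(V_in − V_low)/LSB = (1.0594 − (−1.8)) / 0.00175781 = 1626.681.
So the output code is 1626.
In hexadecimal (0x-prefixed): 0x65A.

code 0x65A (decimal 1626)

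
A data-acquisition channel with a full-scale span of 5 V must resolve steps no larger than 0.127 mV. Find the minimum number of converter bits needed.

Number of steps required ≥ 5 V / 0.127 mV = 39370.08.
Need 2^N ≥ 39370.08; 2^15 = 32768, 2^16 = 65536.
Minimum N = 16.

16 bits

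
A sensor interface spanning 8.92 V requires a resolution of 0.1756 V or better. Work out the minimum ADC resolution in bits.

Number of steps required ≥ 8.92 V / 0.1756 V = 50.80.
Need 2^N ≥ 50.80; 2^5 = 32, 2^6 = 64.
Minimum N = 6.

6 bits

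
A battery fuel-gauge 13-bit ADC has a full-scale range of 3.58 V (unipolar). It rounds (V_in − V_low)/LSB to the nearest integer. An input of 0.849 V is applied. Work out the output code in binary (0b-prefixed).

code 0b11110010111 (decimal 1943)

Full-scale span = 3.58 V; LSB = 3.58/2^13 = 437.01 µV.
Input sits at 1942.740 steps above V_low.
round(1942.740) = 1943.
In binary (0b-prefixed): 0b11110010111.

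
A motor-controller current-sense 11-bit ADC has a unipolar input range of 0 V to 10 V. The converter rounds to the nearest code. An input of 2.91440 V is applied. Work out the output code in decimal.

code 597

Full-scale span = 10 V; LSB = 10/2^11 = 4.883 mV.
(2.91440 − 0) / 0.00488281 = 596.869 LSBs.
round(596.869) = 597.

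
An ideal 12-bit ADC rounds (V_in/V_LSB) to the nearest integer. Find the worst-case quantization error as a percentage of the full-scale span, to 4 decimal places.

0.0122 %

Rounding → worst-case error = ½ LSB = V_FS/2^13, so 100/8192 = 0.012207 % of full scale.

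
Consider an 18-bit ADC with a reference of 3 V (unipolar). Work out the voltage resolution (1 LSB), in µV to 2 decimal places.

11.44 µV

Full-scale span = 3 V.
LSB = 3 / 2^18 = 3 / 262144 = 1.14441e-05 V = 11.44 µV.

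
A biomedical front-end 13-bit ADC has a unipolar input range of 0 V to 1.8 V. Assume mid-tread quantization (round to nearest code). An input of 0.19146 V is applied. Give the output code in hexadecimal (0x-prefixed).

Full-scale span = 1.8 V; LSB = 1.8/2^13 = 219.73 µV.
(V_in − V_low)/LSB = (0.19146 − 0) / 0.000219727 = 871.356.
So the output code is 871.
In hexadecimal (0x-prefixed): 0x367.

code 0x367 (decimal 871)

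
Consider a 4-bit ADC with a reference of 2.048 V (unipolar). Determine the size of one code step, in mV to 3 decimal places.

Full-scale span = 2.048 V.
LSB = 2.048 / 2^4 = 2.048 / 16 = 0.128 V = 128.000 mV.

128.000 mV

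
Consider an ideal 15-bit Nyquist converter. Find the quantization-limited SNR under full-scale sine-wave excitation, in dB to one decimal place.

SNR ≈ 6.02·N + 1.76 dB = 6.02·15 + 1.76 = 92.06 dB.

92.1 dB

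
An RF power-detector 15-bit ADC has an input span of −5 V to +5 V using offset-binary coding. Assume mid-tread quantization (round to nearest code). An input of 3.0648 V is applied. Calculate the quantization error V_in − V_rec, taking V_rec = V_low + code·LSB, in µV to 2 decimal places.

Step size: 10 V ÷ 2^15 = 305.18 µV.
Scaled input = 26426.7366 LSBs, so code = 26427.
Reconstructed: 3.0648804 V.
Error = 3.0648 − 3.0648804 = -8.03711e-05 V = -80.37 µV.

-80.37 µV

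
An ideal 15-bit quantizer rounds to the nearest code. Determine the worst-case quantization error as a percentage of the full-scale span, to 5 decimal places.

0.00153 %

Rounding → worst-case error = ½ LSB = V_FS/2^16, so 100/65536 = 0.00152588 % of full scale.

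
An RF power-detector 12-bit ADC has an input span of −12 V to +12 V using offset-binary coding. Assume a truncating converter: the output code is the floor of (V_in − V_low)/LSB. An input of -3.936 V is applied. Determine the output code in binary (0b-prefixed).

code 0b10101100000 (decimal 1376)

Full-scale span = 24 V; LSB = 24/2^12 = 5.859 mV.
(V_in − V_low)/LSB = (-3.936 − (−12)) / 0.00585938 = 1376.256.
So the output code is 1376.
In binary (0b-prefixed): 0b10101100000.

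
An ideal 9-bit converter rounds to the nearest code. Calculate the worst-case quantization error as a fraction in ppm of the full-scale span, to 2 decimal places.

Rounding → worst-case error = ½ LSB = V_FS/2^10, so 1e+06/1024 = 976.562 ppm of full scale.

976.56 ppm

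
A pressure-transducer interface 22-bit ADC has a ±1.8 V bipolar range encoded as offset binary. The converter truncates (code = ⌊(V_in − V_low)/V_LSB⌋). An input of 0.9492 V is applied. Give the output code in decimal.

code 3203050

With 4194304 levels over 3.6 V, one step is 0.86 µV.
(0.9492 − (−1.8)) / 8.58307e-07 = 3203050.155 LSBs.
Floor → code 3203050.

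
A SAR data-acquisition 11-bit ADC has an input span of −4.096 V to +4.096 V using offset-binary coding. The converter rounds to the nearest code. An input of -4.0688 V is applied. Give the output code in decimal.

code 7

LSB = 8.192 V / 2048 = 4.000 mV.
(-4.0688 − (−4.096)) / 0.004 = 6.800 LSBs.
Round → code 7.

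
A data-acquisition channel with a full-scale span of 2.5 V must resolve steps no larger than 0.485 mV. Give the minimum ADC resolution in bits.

13 bits

Number of steps required ≥ 2.5 V / 0.485 mV = 5154.64.
Need 2^N ≥ 5154.64; 2^12 = 4096, 2^13 = 8192.
Minimum N = 13.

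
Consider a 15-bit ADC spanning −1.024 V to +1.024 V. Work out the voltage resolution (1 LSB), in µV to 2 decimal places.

Full-scale span = 2.048 V.
LSB = 2.048 / 2^15 = 2.048 / 32768 = 6.25e-05 V = 62.50 µV.

62.50 µV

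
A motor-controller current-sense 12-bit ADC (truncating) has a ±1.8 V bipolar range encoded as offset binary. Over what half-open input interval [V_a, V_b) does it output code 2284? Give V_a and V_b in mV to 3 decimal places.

[207.422 mV, 208.301 mV)

LSB = 3.6/2^12 = 0.879 mV.
V_a = V_low + 2284·LSB = 0.207422 V; V_b = V_low + 2285·LSB = 0.208301 V.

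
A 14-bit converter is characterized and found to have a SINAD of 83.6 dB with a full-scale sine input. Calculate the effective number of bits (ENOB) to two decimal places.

13.59 bits

ENOB = (SINAD − 1.76) / 6.02 = (83.6 − 1.76)/6.02 = 13.595.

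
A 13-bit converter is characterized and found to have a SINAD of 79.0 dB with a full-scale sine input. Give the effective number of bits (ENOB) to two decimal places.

ENOB = (SINAD − 1.76) / 6.02 = (79.0 − 1.76)/6.02 = 12.831.

12.83 bits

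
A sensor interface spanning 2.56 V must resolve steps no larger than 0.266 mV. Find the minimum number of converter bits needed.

Number of steps required ≥ 2.56 V / 0.266 mV = 9624.06.
Need 2^N ≥ 9624.06; 2^13 = 8192, 2^14 = 16384.
Minimum N = 14.

14 bits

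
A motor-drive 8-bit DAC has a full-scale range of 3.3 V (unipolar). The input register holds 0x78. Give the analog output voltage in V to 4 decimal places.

1.5469 V

LSB = 3.3 V / 2^8 = 12.891 mV.
Code 0x78 = 120 decimal.
V_out = 0 + 120 × 0.0128906 V = 1.54688 V.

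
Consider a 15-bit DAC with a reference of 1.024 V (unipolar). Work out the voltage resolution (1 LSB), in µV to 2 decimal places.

31.25 µV

Full-scale span = 1.024 V.
LSB = 1.024 / 2^15 = 1.024 / 32768 = 3.125e-05 V = 31.25 µV.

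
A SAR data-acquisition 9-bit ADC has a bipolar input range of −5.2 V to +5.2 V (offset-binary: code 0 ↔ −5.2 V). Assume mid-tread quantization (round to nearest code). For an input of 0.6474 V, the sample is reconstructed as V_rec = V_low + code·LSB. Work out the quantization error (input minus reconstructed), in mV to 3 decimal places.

Step size: 10.4 V ÷ 2^9 = 20.312 mV.
Scaled input = 287.8720 LSBs, so code = 288.
Code 288 maps back to (−5.2) + 288×0.0203125 V = 0.65 V.
V_in − V_rec = -0.0026 V = -2.600 mV.

-2.600 mV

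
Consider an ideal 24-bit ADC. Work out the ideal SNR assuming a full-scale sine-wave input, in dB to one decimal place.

SNR ≈ 6.02·N + 1.76 dB = 6.02·24 + 1.76 = 146.24 dB.

146.2 dB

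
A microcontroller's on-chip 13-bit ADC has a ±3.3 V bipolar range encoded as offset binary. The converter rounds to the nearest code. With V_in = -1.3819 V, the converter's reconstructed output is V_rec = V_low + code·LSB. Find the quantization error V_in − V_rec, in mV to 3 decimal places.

-0.186 mV

Step size: 6.6 V ÷ 2^13 = 0.806 mV.
Scaled input = 2380.7690 LSBs, so code = 2381.
V_rec = (−3.3) + 2381·0.000805664 = -1.3817139 V.
V_in − V_rec = -0.000186133 V = -0.186 mV.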